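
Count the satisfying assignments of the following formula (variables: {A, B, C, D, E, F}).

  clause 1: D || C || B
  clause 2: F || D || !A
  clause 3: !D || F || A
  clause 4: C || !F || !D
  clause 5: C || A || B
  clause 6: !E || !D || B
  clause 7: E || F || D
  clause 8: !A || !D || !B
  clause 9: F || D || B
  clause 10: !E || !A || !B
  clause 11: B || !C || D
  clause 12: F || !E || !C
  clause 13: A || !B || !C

There are 2^6 = 64 truth assignments over (A, B, C, D, E, F).
Split on D. With D = true, the clauses containing D are satisfied and !D drops from the rest; 4 of the 2^5 = 32 assignments to the other variables satisfy what remains.
With D = false, by the same count on the reduced clause set, 5 assignments work.
Total: 4 + 5 = 9.

9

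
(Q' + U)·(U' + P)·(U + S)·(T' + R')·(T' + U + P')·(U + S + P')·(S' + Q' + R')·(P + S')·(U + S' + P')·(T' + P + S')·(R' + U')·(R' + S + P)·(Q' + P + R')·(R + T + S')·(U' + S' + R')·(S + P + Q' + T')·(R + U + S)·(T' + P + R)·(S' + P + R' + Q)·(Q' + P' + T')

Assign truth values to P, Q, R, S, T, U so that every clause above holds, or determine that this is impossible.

P ↦ 1,  Q ↦ 0,  R ↦ 0,  S ↦ 0,  T ↦ 1,  U ↦ 1

Try Q = 0.
Try U = 1.
(P) alone gives P = 1.
(R') alone gives R = 0.
Try T = 1.
All clauses hold; S can take either value.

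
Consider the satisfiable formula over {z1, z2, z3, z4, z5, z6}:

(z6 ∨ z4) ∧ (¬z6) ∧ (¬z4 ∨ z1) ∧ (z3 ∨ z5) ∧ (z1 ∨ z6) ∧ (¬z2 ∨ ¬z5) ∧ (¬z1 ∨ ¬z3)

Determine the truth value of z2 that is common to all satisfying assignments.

Suppose z2 = True.
(¬z6) alone gives z6 = False.
(z4) alone gives z4 = True.
(z1) alone gives z1 = True.
(¬z5) alone gives z5 = False.
(z3) alone gives z3 = True.
But (¬z3) is also a unit clause — contradiction.
So every satisfying assignment has z2 = False.

False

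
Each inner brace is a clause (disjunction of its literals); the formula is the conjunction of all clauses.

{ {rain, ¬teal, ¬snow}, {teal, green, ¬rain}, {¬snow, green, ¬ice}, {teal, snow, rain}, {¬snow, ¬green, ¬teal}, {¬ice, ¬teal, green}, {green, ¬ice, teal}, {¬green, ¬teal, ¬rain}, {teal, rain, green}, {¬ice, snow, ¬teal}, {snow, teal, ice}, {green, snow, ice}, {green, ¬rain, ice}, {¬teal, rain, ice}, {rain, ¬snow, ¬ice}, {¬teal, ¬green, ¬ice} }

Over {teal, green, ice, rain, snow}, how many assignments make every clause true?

4

There are 2^5 = 32 truth assignments over (teal, green, ice, rain, snow).
Split on rain. With rain = True, the clauses containing rain are satisfied and ¬rain drops from the rest; 3 of the 2^4 = 16 assignments to the other variables satisfy what remains.
With rain = False, by the same count on the reduced clause set, 1 assignment works.
Total: 3 + 1 = 4.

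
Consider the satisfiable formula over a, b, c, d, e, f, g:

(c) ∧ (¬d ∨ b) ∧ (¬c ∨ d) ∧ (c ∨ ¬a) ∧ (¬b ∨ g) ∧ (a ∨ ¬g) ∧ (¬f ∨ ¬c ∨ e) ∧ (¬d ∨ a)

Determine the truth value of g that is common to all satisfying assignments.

Suppose g = False.
Unit clause (c) forces c = True.
Unit clause (d) forces d = True.
Unit clause (b) forces b = True.
That conflicts with the unit clause (¬b).
So every satisfying assignment has g = True.

True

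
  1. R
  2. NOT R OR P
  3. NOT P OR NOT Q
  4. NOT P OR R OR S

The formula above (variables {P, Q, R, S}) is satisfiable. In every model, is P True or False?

Suppose P = false.
Unit clause (R) forces R = true.
But (NOT R) is also a unit clause — contradiction.
So every satisfying assignment has P = True.

True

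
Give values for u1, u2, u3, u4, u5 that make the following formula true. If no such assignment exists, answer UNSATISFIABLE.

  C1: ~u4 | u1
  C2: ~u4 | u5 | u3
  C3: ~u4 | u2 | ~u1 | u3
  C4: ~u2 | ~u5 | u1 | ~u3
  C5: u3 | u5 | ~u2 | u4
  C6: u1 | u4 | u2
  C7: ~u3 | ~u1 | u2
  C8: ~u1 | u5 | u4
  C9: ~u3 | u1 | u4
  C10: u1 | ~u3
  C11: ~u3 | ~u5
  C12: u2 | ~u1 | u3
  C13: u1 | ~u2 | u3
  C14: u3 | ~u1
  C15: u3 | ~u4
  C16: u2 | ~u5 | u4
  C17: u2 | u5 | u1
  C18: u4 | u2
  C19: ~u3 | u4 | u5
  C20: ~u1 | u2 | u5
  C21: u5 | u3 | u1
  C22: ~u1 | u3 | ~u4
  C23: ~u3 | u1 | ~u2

Suppose u4 = 1.
From the singleton clause (u1), u1 = 1.
From the singleton clause (u3), u3 = 1.
From the singleton clause (u2), u2 = 1.
From the singleton clause (~u5), u5 = 0.
This assignment satisfies each clause.

u1: 1; u2: 1; u3: 1; u4: 1; u5: 0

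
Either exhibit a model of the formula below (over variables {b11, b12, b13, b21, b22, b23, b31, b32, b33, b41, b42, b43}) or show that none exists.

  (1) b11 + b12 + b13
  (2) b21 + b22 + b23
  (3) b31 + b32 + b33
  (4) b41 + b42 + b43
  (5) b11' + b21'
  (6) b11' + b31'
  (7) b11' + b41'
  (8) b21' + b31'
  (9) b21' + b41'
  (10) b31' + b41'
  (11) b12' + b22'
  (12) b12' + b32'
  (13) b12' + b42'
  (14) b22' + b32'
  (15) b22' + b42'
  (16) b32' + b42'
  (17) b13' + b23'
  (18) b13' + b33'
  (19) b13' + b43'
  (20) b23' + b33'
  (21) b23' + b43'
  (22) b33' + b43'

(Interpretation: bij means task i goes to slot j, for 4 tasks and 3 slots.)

UNSATISFIABLE

Branch on b11: set b11 = 0.
Branch on b12: set b12 = 1.
From the singleton clause (b22'), b22 = 0.
From the singleton clause (b32'), b32 = 0.
From the singleton clause (b42'), b42 = 0.
Branch on b21: set b21 = 1.
From the singleton clause (b31'), b31 = 0.
From the singleton clause (b33), b33 = 1.
From the singleton clause (b41'), b41 = 0.
From the singleton clause (b43), b43 = 1.
But (b43') is also a unit clause — contradiction.
Backtrack on b21: now try b21 = 0.
From the singleton clause (b23), b23 = 1.
From the singleton clause (b13'), b13 = 0.
From the singleton clause (b33'), b33 = 0.
From the singleton clause (b31), b31 = 1.
From the singleton clause (b41'), b41 = 0.
From the singleton clause (b43), b43 = 1.
But (b43') is also a unit clause — contradiction.
Neither b21 = 1 nor b21 = 0 works.
Backtrack on b12: now try b12 = 0.
From the singleton clause (b13), b13 = 1.
From the singleton clause (b23'), b23 = 0.
From the singleton clause (b33'), b33 = 0.
From the singleton clause (b43'), b43 = 0.
Branch on b21: set b21 = 1.
From the singleton clause (b31'), b31 = 0.
From the singleton clause (b32), b32 = 1.
From the singleton clause (b41'), b41 = 0.
From the singleton clause (b42), b42 = 1.
But (b42') is also a unit clause — contradiction.
Backtrack on b21: now try b21 = 0.
From the singleton clause (b22), b22 = 1.
From the singleton clause (b32'), b32 = 0.
From the singleton clause (b31), b31 = 1.
From the singleton clause (b41'), b41 = 0.
From the singleton clause (b42), b42 = 1.
But (b42') is also a unit clause — contradiction.
Neither b21 = 1 nor b21 = 0 works.
Neither b12 = 1 nor b12 = 0 works.
Backtrack on b11: now try b11 = 1.
From the singleton clause (b21'), b21 = 0.
From the singleton clause (b31'), b31 = 0.
From the singleton clause (b41'), b41 = 0.
Branch on b22: set b22 = 1.
From the singleton clause (b12'), b12 = 0.
From the singleton clause (b32'), b32 = 0.
From the singleton clause (b33), b33 = 1.
From the singleton clause (b42'), b42 = 0.
From the singleton clause (b43), b43 = 1.
But (b43') is also a unit clause — contradiction.
Backtrack on b22: now try b22 = 0.
From the singleton clause (b23), b23 = 1.
From the singleton clause (b13'), b13 = 0.
From the singleton clause (b33'), b33 = 0.
From the singleton clause (b32), b32 = 1.
From the singleton clause (b12'), b12 = 0.
From the singleton clause (b42'), b42 = 0.
From the singleton clause (b43), b43 = 1.
But (b43') is also a unit clause — contradiction.
Neither b22 = 1 nor b22 = 0 works.
Neither b11 = 1 nor b11 = 0 works.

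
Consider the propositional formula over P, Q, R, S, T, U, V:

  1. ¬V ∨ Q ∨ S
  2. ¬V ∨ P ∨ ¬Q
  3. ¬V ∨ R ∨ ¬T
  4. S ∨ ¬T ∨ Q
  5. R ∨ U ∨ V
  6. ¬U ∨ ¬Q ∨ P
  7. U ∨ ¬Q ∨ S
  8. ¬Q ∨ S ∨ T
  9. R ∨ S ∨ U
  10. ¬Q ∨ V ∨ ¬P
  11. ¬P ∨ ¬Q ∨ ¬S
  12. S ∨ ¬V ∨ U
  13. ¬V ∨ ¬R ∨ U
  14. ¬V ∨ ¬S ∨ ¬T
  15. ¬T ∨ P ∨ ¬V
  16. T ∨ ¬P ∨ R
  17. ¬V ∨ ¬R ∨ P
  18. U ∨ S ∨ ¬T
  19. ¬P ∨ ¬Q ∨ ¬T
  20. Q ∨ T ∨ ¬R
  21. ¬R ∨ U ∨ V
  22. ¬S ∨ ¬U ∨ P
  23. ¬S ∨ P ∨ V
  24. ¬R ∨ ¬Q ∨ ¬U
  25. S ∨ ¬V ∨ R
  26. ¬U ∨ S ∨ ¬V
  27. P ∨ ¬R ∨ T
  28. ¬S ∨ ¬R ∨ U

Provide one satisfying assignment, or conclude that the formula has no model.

P: False; Q: False; R: False; S: False; T: False; U: True; V: False

Case V = False:
Case R = False:
From the singleton clause (U), U = True.
Case Q = False:
Case S = False:
From the singleton clause (¬T), T = False.
From the singleton clause (¬P), P = False.
All clauses are satisfied.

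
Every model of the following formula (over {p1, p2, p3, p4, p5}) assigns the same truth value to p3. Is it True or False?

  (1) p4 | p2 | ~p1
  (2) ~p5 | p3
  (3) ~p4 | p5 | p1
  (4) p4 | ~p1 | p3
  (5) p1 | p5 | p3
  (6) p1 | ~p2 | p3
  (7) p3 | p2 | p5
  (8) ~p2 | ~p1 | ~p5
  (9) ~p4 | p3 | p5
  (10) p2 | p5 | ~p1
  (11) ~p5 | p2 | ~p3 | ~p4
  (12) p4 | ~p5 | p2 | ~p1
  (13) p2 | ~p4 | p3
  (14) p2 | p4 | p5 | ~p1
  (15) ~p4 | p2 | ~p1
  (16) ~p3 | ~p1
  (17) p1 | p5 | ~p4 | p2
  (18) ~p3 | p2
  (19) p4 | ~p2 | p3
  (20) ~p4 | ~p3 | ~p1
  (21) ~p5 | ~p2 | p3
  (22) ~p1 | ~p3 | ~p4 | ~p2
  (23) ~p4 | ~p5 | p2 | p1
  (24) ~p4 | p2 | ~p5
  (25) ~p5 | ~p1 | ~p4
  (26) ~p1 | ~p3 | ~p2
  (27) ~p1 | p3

True

Suppose p3 = 0.
Unit clause (~p5) forces p5 = 0.
Unit clause (p1) forces p1 = 1.
But (~p1) is also a unit clause — contradiction.
So every satisfying assignment has p3 = True.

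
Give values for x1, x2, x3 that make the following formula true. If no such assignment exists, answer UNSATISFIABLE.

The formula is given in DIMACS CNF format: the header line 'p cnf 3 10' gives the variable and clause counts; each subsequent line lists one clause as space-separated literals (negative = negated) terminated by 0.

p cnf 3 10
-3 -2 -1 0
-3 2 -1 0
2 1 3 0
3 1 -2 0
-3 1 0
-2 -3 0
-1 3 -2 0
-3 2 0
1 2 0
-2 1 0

Try x3 = False.
Try x2 = False.
(x1) alone gives x1 = True.
Every clause now holds.

x1=True,  x2=False,  x3=False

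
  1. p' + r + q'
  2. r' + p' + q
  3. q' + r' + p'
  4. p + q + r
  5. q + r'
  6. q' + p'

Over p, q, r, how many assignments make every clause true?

3

There are 2^3 = 8 truth assignments over (p, q, r).
Split on r. With r = 1, the clauses containing r are satisfied and r' drops from the rest; 1 of the 2^2 = 4 assignments to the other variables satisfy what remains.
With r = 0, by the same count on the reduced clause set, 2 assignments work.
(One model: p=F, q=T, r=F.)
Total: 1 + 2 = 3.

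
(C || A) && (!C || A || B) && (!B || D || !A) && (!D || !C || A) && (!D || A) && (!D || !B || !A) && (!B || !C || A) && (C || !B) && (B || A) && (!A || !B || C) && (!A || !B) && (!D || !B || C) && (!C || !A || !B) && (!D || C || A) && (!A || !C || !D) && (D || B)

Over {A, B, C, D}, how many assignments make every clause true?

There are 2^4 = 16 truth assignments over (A, B, C, D).
Check each against the 16 clauses (columns in the order A, B, C, D):
  F F F F  ✗ fails (C || A)
  F F F T  ✗ fails (C || A)
  F F T F  ✗ fails (!C || A || B)
  F F T T  ✗ fails (!C || A || B)
  F T F F  ✗ fails (C || A)
  F T F T  ✗ fails (C || A)
  F T T F  ✗ fails (!B || !C || A)
  F T T T  ✗ fails (!D || !C || A)
  T F F F  ✗ fails (D || B)
  T F F T  ✓ satisfies all
  T F T F  ✗ fails (D || B)
  T F T T  ✗ fails (!A || !C || !D)
  T T F F  ✗ fails (!B || D || !A)
  T T F T  ✗ fails (!D || !B || !A)
  T T T F  ✗ fails (!B || D || !A)
  T T T T  ✗ fails (!D || !B || !A)
1 of the 16 rows is a model.

1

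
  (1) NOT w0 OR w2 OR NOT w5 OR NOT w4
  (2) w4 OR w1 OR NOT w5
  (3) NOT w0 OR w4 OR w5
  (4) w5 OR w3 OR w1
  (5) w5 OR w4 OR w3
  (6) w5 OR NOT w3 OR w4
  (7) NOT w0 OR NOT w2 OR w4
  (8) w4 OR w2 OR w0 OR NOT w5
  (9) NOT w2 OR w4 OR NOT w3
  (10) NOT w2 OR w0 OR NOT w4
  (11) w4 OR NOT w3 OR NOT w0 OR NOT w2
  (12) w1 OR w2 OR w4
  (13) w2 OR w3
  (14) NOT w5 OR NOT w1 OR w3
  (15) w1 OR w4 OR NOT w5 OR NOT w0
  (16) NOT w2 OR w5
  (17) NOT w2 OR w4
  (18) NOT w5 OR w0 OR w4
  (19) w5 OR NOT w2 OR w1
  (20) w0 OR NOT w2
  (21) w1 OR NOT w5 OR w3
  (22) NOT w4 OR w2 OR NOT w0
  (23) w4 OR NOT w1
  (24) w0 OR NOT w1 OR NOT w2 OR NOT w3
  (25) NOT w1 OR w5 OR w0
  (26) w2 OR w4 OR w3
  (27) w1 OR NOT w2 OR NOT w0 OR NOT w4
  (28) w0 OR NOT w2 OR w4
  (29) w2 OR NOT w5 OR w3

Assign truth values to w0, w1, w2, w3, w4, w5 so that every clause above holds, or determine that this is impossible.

Case w2 = false:
(w3) alone gives w3 = true.
Case w5 = true:
Case w0 = false:
(w4) alone gives w4 = true.
No clause remains; w1 is free.

w0 ↦ false; w1 ↦ false; w2 ↦ false; w3 ↦ true; w4 ↦ true; w5 ↦ true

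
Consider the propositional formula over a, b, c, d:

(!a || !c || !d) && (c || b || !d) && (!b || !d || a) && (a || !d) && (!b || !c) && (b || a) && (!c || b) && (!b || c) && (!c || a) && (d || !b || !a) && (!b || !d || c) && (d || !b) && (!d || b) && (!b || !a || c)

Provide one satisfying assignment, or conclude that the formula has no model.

a: true,  b: false,  c: false,  d: false

Case a = true:
Case c = false:
The clause (!b) is unit, so b = false.
The clause (!d) is unit, so d = false.
All clauses are satisfied.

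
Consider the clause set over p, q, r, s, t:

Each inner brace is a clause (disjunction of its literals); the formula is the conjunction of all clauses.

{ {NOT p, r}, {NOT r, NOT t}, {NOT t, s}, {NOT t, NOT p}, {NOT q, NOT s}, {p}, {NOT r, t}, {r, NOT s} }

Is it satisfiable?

No, unsatisfiable

(p) alone gives p = true.
(r) alone gives r = true.
(NOT t) alone gives t = false.
Now (t) is unsatisfied and unit — conflict.
No assignment satisfies every clause.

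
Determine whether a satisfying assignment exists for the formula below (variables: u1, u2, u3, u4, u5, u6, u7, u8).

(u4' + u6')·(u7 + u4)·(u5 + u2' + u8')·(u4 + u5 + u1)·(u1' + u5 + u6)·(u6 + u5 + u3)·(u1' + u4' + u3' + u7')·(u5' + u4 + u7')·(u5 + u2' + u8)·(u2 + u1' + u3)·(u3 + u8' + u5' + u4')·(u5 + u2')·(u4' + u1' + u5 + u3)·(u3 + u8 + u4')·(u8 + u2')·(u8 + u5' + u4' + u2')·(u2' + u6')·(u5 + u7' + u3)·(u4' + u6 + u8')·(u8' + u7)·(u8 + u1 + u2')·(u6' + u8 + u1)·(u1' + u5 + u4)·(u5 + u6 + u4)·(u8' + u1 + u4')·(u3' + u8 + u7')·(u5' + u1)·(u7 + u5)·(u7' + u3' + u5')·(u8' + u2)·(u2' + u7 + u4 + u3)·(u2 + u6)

Suppose u4 = 0.
The clause (u7) is unit, so u7 = 1.
The clause (u5') is unit, so u5 = 0.
The clause (u1) is unit, so u1 = 1.
Now (u1') is unsatisfied and unit — conflict.
That branch fails; take u4 = 1 instead.
The clause (u6') is unit, so u6 = 0.
The clause (u8') is unit, so u8 = 0.
The clause (u3) is unit, so u3 = 1.
The clause (u2') is unit, so u2 = 0.
Now (u2) is unsatisfied and unit — conflict.
Either choice for u4 ends in contradiction.
No assignment satisfies every clause.

Unsatisfiable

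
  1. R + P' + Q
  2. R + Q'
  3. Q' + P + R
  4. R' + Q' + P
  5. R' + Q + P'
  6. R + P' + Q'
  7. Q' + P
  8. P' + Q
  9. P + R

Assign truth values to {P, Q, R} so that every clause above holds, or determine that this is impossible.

Try R = 1.
Try Q = 0.
The clause (P') is unit, so P = 0.
Every clause now holds.

P=0; Q=0; R=1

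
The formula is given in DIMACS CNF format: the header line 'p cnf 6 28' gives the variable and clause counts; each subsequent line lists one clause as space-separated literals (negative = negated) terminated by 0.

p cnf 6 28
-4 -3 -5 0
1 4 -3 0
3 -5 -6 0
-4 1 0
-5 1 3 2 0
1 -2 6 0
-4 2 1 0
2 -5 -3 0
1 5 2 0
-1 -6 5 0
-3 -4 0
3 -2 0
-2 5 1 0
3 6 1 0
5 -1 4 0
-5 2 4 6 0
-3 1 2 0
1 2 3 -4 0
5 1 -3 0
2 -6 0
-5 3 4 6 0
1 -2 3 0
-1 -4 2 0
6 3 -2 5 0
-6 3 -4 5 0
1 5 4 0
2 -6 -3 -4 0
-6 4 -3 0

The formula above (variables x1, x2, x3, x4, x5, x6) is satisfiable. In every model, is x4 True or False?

False

Suppose x4 = True.
Unit clause (x1) forces x1 = True.
Unit clause (¬x3) forces x3 = False.
Unit clause (¬x2) forces x2 = False.
But (x2) is also a unit clause — contradiction.
So every satisfying assignment has x4 = False.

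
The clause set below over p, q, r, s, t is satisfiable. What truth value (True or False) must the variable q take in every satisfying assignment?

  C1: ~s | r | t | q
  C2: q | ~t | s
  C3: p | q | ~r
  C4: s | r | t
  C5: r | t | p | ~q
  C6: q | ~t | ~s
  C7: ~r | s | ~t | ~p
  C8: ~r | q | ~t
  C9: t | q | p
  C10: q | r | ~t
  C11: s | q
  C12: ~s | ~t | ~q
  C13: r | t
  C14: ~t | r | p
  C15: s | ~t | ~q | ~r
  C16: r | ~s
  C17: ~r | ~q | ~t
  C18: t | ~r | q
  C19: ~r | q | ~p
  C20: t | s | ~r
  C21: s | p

True

Suppose q = 0.
Unit clause (s) forces s = 1.
Unit clause (~t) forces t = 0.
Unit clause (r) forces r = 1.
That conflicts with the unit clause (~r).
So every satisfying assignment has q = True.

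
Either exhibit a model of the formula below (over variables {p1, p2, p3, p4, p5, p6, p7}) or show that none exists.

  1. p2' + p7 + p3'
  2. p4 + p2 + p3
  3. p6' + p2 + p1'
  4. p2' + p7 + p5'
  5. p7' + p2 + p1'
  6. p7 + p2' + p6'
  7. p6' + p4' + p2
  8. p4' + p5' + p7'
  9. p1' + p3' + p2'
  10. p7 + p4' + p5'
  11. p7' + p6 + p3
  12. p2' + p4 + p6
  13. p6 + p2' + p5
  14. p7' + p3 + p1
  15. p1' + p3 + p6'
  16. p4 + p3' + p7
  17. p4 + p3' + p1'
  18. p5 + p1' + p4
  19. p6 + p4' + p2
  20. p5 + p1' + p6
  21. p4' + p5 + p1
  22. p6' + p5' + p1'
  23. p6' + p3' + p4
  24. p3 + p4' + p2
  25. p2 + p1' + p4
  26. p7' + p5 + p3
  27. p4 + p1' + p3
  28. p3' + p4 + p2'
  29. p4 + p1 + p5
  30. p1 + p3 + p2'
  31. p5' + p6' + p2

Case p2 = 0:
Case p4 = 0:
(p3) alone gives p3 = 1.
(p7) alone gives p7 = 1.
(p1') alone gives p1 = 0.
(p6') alone gives p6 = 0.
(p5) alone gives p5 = 1.
Every clause now holds.

p1: 0,  p2: 0,  p3: 1,  p4: 0,  p5: 1,  p6: 0,  p7: 1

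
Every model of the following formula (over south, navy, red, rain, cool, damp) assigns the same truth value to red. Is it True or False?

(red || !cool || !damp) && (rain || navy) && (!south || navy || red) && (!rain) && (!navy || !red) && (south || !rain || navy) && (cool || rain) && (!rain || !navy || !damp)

Suppose red = true.
The clause (!rain) is unit, so rain = false.
The clause (navy) is unit, so navy = true.
That conflicts with the unit clause (!navy).
So every satisfying assignment has red = False.

False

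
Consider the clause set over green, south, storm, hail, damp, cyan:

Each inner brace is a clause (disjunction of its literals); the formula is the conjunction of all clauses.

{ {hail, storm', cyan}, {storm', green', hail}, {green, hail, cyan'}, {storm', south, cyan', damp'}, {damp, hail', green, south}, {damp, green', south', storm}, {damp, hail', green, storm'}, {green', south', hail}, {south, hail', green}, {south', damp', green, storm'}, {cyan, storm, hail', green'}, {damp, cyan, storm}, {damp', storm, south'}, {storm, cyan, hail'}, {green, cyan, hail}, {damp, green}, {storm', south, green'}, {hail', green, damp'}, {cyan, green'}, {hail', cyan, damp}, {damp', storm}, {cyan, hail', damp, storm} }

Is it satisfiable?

Yes

Try damp = 0.
Unit clause (green) forces green = 1.
Unit clause (cyan) forces cyan = 1.
Try storm = 0.
Unit clause (south') forces south = 0.
All clauses hold; hail can take either value.
A satisfying assignment: green ↦ 1, south ↦ 0, storm ↦ 0, hail ↦ 1, damp ↦ 0, cyan ↦ 1.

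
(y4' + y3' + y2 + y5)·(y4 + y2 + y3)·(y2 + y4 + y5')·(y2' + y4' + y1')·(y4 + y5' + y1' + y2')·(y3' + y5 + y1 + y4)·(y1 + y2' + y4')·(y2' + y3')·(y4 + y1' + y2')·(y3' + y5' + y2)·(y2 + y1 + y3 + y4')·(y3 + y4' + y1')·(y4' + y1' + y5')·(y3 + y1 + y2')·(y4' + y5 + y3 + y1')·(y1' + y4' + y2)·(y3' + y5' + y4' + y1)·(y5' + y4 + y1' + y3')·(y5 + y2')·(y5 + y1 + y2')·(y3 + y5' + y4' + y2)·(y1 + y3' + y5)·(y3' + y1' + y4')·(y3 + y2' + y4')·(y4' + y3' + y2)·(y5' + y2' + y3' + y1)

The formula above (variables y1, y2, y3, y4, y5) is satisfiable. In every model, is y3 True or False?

Suppose y3 = 0.
Branch on y4: set y4 = 1.
Unit clause (y1') forces y1 = 0.
Unit clause (y2') forces y2 = 0.
But (y2) is also a unit clause — contradiction.
That branch fails; take y4 = 0 instead.
Unit clause (y2) forces y2 = 1.
Unit clause (y1') forces y1 = 0.
But (y1) is also a unit clause — contradiction.
Both values of y4 lead to a conflict.
So every satisfying assignment has y3 = True.

True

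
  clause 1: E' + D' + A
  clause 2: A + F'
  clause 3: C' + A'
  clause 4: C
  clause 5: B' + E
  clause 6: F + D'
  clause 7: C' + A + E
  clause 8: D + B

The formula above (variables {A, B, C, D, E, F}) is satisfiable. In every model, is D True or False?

False

Suppose D = 1.
The clause (C) is unit, so C = 1.
The clause (A') is unit, so A = 0.
The clause (E') is unit, so E = 0.
Now (E) is unsatisfied and unit — conflict.
So every satisfying assignment has D = False.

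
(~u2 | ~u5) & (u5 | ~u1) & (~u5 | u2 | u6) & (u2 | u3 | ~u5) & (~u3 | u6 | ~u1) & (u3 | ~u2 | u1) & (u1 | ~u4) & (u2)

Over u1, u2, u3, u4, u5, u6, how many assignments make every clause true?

There are 2^6 = 64 truth assignments over (u1, u2, u3, u4, u5, u6).
Split on u6. With u6 = 1, the clauses containing u6 are satisfied and ~u6 drops from the rest; 1 of the 2^5 = 32 assignments to the other variables satisfy what remains.
With u6 = 0, by the same count on the reduced clause set, 1 assignment works.
Total: 1 + 1 = 2.

2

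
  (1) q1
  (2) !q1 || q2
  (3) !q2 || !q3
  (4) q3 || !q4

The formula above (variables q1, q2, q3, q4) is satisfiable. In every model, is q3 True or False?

False

Suppose q3 = true.
The clause (q1) is unit, so q1 = true.
The clause (q2) is unit, so q2 = true.
Now (!q2) is unsatisfied and unit — conflict.
So every satisfying assignment has q3 = False.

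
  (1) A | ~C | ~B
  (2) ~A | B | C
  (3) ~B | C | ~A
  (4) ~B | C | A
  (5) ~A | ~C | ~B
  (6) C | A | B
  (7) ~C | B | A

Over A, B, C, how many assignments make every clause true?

1

There are 2^3 = 8 truth assignments over (A, B, C).
Check each against the 7 clauses (columns in the order A, B, C):
  F F F  ✗ fails (C | A | B)
  F F T  ✗ fails (~C | B | A)
  F T F  ✗ fails (~B | C | A)
  F T T  ✗ fails (A | ~C | ~B)
  T F F  ✗ fails (~A | B | C)
  T F T  ✓ satisfies all
  T T F  ✗ fails (~B | C | ~A)
  T T T  ✗ fails (~A | ~C | ~B)
1 of the 8 rows is a model.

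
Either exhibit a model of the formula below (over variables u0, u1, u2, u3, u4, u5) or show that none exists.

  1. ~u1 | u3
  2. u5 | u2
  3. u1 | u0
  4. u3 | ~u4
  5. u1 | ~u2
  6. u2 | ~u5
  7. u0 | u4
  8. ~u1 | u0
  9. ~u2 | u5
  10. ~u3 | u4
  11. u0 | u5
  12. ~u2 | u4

u0 ↦ 1,  u1 ↦ 1,  u2 ↦ 1,  u3 ↦ 1,  u4 ↦ 1,  u5 ↦ 1

Case u1 = 1:
(u3) alone gives u3 = 1.
(u0) alone gives u0 = 1.
(u4) alone gives u4 = 1.
Case u5 = 1:
(u2) alone gives u2 = 1.
Every clause now holds.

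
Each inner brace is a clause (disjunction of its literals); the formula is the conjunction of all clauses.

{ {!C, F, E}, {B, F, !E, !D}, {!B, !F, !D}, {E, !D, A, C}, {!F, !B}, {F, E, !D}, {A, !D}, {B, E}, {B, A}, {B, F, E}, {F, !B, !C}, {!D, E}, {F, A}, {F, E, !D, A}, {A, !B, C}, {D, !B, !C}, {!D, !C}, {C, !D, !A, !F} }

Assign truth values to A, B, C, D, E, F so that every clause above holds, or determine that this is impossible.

Try F = true.
The clause (!B) is unit, so B = false.
The clause (E) is unit, so E = true.
The clause (A) is unit, so A = true.
Try D = false.
All clauses hold; C can take either value.

A: true, B: false, C: false, D: false, E: true, F: true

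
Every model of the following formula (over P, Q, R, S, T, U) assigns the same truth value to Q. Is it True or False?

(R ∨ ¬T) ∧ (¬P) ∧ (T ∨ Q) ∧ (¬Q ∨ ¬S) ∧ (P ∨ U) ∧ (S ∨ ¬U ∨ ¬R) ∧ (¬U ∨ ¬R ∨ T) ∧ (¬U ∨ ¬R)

True

Suppose Q = False.
(¬P) alone gives P = False.
(T) alone gives T = True.
(R) alone gives R = True.
(U) alone gives U = True.
That conflicts with the unit clause (¬U).
So every satisfying assignment has Q = True.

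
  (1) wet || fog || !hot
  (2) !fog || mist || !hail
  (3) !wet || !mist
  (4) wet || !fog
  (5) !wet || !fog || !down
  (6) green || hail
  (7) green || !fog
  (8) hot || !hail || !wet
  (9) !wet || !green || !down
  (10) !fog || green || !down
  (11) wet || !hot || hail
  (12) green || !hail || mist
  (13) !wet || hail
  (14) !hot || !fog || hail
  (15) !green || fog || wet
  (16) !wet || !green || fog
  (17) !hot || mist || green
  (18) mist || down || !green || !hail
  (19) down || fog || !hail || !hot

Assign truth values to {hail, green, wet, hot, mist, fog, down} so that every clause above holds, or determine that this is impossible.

hail ↦ true,  green ↦ false,  wet ↦ false,  hot ↦ false,  mist ↦ true,  fog ↦ false,  down ↦ false

Try wet = false.
(!fog) alone gives fog = false.
(!hot) alone gives hot = false.
(!green) alone gives green = false.
(hail) alone gives hail = true.
(mist) alone gives mist = true.
No clause remains; down is free.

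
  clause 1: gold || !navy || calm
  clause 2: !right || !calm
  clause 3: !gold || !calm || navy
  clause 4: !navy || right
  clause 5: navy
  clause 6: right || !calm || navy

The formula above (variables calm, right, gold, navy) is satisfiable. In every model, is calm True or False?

Suppose calm = true.
From the singleton clause (!right), right = false.
From the singleton clause (!navy), navy = false.
That conflicts with the unit clause (navy).
So every satisfying assignment has calm = False.

False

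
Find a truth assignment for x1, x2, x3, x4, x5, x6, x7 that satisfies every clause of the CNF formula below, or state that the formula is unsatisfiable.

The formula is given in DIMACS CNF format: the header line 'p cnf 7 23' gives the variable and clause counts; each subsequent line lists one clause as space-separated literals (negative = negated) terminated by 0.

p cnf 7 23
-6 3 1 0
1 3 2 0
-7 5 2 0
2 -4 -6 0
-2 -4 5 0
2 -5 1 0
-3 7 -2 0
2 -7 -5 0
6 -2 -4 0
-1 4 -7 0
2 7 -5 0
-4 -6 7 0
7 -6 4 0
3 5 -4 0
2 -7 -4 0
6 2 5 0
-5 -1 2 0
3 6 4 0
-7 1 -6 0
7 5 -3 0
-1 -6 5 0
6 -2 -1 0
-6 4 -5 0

x1=True,  x2=True,  x3=True,  x4=True,  x5=True,  x6=True,  x7=True

Case x6 = True:
Case x3 = True:
Case x2 = True:
From the singleton clause (x7), x7 = True.
From the singleton clause (x1), x1 = True.
From the singleton clause (x4), x4 = True.
From the singleton clause (x5), x5 = True.
Every clause now holds.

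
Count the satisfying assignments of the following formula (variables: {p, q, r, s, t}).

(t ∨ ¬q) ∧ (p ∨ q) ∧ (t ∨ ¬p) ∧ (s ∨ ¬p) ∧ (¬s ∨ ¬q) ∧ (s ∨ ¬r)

There are 2^5 = 32 truth assignments over (p, q, r, s, t).
Split on r. With r = True, the clauses containing r are satisfied and ¬r drops from the rest; 1 of the 2^4 = 16 assignments to the other variables satisfy what remains.
With r = False, by the same count on the reduced clause set, 2 assignments work.
Total: 1 + 2 = 3.

3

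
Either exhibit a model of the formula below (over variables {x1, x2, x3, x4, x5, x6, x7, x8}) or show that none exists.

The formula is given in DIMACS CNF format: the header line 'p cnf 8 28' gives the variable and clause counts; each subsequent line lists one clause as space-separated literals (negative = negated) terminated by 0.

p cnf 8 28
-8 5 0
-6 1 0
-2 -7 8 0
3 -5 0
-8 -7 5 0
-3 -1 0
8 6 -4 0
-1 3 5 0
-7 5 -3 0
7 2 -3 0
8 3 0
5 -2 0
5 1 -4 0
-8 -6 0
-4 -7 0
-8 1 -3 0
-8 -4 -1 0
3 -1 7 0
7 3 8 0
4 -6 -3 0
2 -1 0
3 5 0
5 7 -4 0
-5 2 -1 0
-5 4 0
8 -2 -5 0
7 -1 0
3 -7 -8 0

UNSATISFIABLE

Suppose x8 = False.
The clause (x3) is unit, so x3 = True.
The clause (¬x1) is unit, so x1 = False.
The clause (¬x6) is unit, so x6 = False.
The clause (¬x4) is unit, so x4 = False.
The clause (¬x5) is unit, so x5 = False.
The clause (¬x7) is unit, so x7 = False.
The clause (x2) is unit, so x2 = True.
Now (¬x2) is unsatisfied and unit — conflict.
That branch fails; take x8 = True instead.
The clause (x5) is unit, so x5 = True.
The clause (x3) is unit, so x3 = True.
The clause (¬x1) is unit, so x1 = False.
Now (x1) is unsatisfied and unit — conflict.
Neither x8 = True nor x8 = False works.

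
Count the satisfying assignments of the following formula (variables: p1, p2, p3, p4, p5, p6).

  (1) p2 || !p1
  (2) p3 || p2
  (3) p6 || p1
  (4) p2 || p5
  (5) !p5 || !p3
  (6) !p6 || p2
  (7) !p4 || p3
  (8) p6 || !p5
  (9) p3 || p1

9

There are 2^6 = 64 truth assignments over (p1, p2, p3, p4, p5, p6).
Split on p6. With p6 = true, the clauses containing p6 are satisfied and !p6 drops from the rest; 6 of the 2^5 = 32 assignments to the other variables satisfy what remains.
With p6 = false, by the same count on the reduced clause set, 3 assignments work.
(One model: p1=F, p2=T, p3=T, p4=F, p5=F, p6=T.)
Total: 6 + 3 = 9.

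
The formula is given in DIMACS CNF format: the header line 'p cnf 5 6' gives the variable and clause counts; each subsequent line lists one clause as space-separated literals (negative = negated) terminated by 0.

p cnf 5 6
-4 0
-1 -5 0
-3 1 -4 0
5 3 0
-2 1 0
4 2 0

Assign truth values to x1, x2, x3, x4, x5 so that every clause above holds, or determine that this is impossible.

From the singleton clause (¬x4), x4 = False.
From the singleton clause (x2), x2 = True.
From the singleton clause (x1), x1 = True.
From the singleton clause (¬x5), x5 = False.
From the singleton clause (x3), x3 = True.
All clauses are satisfied.

x1 ↦ True,  x2 ↦ True,  x3 ↦ True,  x4 ↦ False,  x5 ↦ False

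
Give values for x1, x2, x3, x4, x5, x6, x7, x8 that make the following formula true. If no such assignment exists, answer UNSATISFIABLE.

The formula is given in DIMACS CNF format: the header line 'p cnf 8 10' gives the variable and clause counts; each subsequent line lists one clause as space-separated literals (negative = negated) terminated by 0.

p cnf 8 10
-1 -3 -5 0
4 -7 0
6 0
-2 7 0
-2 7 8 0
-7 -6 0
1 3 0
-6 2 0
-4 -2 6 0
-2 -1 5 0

UNSATISFIABLE

The clause (x6) is unit, so x6 = True.
The clause (¬x7) is unit, so x7 = False.
The clause (¬x2) is unit, so x2 = False.
But (x2) is also a unit clause — contradiction.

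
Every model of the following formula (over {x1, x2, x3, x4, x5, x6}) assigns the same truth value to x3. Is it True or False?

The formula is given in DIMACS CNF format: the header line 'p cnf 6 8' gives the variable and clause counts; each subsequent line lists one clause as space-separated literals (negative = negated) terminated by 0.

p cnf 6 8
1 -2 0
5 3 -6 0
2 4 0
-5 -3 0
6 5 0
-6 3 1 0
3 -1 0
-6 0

False

Suppose x3 = True.
(¬x5) alone gives x5 = False.
(x6) alone gives x6 = True.
That conflicts with the unit clause (¬x6).
So every satisfying assignment has x3 = False.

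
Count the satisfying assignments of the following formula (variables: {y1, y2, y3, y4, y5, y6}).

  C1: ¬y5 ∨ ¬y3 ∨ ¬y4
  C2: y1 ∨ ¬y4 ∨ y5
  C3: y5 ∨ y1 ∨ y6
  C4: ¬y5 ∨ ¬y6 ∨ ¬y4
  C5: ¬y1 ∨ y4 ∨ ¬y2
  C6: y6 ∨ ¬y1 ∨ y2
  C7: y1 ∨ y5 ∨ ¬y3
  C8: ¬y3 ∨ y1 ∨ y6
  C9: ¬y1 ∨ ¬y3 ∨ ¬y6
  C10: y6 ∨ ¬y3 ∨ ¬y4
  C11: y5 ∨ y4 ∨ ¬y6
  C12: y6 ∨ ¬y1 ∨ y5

There are 2^6 = 64 truth assignments over (y1, y2, y3, y4, y5, y6).
Split on y6. With y6 = True, the clauses containing y6 are satisfied and ¬y6 drops from the rest; 7 of the 2^5 = 32 assignments to the other variables satisfy what remains.
With y6 = False, by the same count on the reduced clause set, 5 assignments work.
(One model: y1=F, y2=F, y3=F, y4=F, y5=T, y6=F.)
Total: 7 + 5 = 12.

12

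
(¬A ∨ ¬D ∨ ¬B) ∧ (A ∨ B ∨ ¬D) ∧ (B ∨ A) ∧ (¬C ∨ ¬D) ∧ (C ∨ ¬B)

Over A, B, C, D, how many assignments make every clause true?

5

There are 2^4 = 16 truth assignments over (A, B, C, D).
Check each against the 5 clauses (columns in the order A, B, C, D):
  F F F F  ✗ fails (B ∨ A)
  F F F T  ✗ fails (A ∨ B ∨ ¬D)
  F F T F  ✗ fails (B ∨ A)
  F F T T  ✗ fails (A ∨ B ∨ ¬D)
  F T F F  ✗ fails (C ∨ ¬B)
  F T F T  ✗ fails (C ∨ ¬B)
  F T T F  ✓ satisfies all
  F T T T  ✗ fails (¬C ∨ ¬D)
  T F F F  ✓ satisfies all
  T F F T  ✓ satisfies all
  T F T F  ✓ satisfies all
  T F T T  ✗ fails (¬C ∨ ¬D)
  T T F F  ✗ fails (C ∨ ¬B)
  T T F T  ✗ fails (¬A ∨ ¬D ∨ ¬B)
  T T T F  ✓ satisfies all
  T T T T  ✗ fails (¬A ∨ ¬D ∨ ¬B)
5 of the 16 rows are models.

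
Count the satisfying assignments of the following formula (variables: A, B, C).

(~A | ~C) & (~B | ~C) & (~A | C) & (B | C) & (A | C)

There are 2^3 = 8 truth assignments over (A, B, C).
Check each against the 5 clauses (columns in the order A, B, C):
  F F F  ✗ fails (B | C)
  F F T  ✓ satisfies all
  F T F  ✗ fails (A | C)
  F T T  ✗ fails (~B | ~C)
  T F F  ✗ fails (~A | C)
  T F T  ✗ fails (~A | ~C)
  T T F  ✗ fails (~A | C)
  T T T  ✗ fails (~A | ~C)
1 of the 8 rows is a model.

1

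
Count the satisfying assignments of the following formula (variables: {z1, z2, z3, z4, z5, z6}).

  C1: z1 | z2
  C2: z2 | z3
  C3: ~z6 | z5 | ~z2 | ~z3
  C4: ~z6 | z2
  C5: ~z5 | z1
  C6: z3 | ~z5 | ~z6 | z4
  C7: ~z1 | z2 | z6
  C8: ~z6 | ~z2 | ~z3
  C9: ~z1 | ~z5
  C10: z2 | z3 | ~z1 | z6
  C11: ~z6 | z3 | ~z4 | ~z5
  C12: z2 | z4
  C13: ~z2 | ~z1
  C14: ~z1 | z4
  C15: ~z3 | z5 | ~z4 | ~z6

There are 2^6 = 64 truth assignments over (z1, z2, z3, z4, z5, z6).
Split on z1. With z1 = 1, the clauses containing z1 are satisfied and ~z1 drops from the rest; 0 of the 2^5 = 32 assignments to the other variables satisfy what remains.
With z1 = 0, by the same count on the reduced clause set, 6 assignments work.
(One model: z1=F, z2=T, z3=F, z4=F, z5=F, z6=F.)
Total: 0 + 6 = 6.

6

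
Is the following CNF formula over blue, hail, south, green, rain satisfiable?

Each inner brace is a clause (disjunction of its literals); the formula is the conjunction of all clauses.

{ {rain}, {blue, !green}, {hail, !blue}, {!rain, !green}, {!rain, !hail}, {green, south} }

From the singleton clause (rain), rain = true.
From the singleton clause (!green), green = false.
From the singleton clause (!hail), hail = false.
From the singleton clause (!blue), blue = false.
From the singleton clause (south), south = true.
This assignment satisfies each clause.
A satisfying assignment: blue=false,  hail=false,  south=true,  green=false,  rain=true.

Yes, satisfiable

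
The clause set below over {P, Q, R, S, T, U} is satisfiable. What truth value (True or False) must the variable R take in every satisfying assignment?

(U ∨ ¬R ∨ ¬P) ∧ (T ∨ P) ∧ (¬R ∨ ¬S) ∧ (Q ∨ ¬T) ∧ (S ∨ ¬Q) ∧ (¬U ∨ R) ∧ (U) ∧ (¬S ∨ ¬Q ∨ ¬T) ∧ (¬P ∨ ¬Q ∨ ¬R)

True

Suppose R = False.
(¬U) alone gives U = False.
But (U) is also a unit clause — contradiction.
So every satisfying assignment has R = True.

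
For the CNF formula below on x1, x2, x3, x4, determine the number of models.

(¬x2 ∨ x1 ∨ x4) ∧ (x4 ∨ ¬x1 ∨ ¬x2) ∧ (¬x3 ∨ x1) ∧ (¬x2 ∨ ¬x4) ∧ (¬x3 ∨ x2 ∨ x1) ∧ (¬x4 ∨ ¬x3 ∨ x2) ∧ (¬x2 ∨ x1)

5

There are 2^4 = 16 truth assignments over (x1, x2, x3, x4).
Check each against the 7 clauses (columns in the order x1, x2, x3, x4):
  F F F F  ✓ satisfies all
  F F F T  ✓ satisfies all
  F F T F  ✗ fails (¬x3 ∨ x1)
  F F T T  ✗ fails (¬x3 ∨ x1)
  F T F F  ✗ fails (¬x2 ∨ x1 ∨ x4)
  F T F T  ✗ fails (¬x2 ∨ ¬x4)
  F T T F  ✗ fails (¬x2 ∨ x1 ∨ x4)
  F T T T  ✗ fails (¬x3 ∨ x1)
  T F F F  ✓ satisfies all
  T F F T  ✓ satisfies all
  T F T F  ✓ satisfies all
  T F T T  ✗ fails (¬x4 ∨ ¬x3 ∨ x2)
  T T F F  ✗ fails (x4 ∨ ¬x1 ∨ ¬x2)
  T T F T  ✗ fails (¬x2 ∨ ¬x4)
  T T T F  ✗ fails (x4 ∨ ¬x1 ∨ ¬x2)
  T T T T  ✗ fails (¬x2 ∨ ¬x4)
5 of the 16 rows are models.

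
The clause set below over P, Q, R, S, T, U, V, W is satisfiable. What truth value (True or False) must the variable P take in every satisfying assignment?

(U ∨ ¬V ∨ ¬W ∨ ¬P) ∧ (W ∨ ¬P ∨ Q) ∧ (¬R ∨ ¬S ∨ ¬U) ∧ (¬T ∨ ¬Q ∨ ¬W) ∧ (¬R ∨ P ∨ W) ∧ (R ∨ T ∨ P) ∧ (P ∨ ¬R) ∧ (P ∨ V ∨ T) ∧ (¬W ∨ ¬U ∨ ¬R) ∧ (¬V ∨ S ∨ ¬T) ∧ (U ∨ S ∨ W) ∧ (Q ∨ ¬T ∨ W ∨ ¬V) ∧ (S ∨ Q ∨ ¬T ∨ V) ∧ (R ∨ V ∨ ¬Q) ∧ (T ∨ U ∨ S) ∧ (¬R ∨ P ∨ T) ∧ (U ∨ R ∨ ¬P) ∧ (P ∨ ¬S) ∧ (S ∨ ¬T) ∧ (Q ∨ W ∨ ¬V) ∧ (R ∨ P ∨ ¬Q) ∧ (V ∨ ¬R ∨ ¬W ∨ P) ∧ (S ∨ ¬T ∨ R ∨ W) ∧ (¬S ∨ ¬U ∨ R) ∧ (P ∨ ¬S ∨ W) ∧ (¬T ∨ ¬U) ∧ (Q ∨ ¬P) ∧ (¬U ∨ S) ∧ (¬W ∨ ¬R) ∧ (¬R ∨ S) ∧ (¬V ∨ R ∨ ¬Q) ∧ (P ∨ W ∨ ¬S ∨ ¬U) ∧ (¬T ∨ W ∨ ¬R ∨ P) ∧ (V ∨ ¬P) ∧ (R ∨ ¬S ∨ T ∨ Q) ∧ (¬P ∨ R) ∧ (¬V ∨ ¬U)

Suppose P = False.
From the singleton clause (¬R), R = False.
From the singleton clause (T), T = True.
From the singleton clause (¬S), S = False.
But (S) is also a unit clause — contradiction.
So every satisfying assignment has P = True.

True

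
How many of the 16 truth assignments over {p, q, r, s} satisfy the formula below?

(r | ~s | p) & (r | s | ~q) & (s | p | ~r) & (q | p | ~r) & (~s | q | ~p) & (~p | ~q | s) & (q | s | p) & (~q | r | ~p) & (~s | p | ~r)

3

There are 2^4 = 16 truth assignments over (p, q, r, s).
Check each against the 9 clauses (columns in the order p, q, r, s):
  F F F F  ✗ fails (q | s | p)
  F F F T  ✗ fails (r | ~s | p)
  F F T F  ✗ fails (s | p | ~r)
  F F T T  ✗ fails (q | p | ~r)
  F T F F  ✗ fails (r | s | ~q)
  F T F T  ✗ fails (r | ~s | p)
  F T T F  ✗ fails (s | p | ~r)
  F T T T  ✗ fails (~s | p | ~r)
  T F F F  ✓ satisfies all
  T F F T  ✗ fails (~s | q | ~p)
  T F T F  ✓ satisfies all
  T F T T  ✗ fails (~s | q | ~p)
  T T F F  ✗ fails (r | s | ~q)
  T T F T  ✗ fails (~q | r | ~p)
  T T T F  ✗ fails (~p | ~q | s)
  T T T T  ✓ satisfies all
3 of the 16 rows are models.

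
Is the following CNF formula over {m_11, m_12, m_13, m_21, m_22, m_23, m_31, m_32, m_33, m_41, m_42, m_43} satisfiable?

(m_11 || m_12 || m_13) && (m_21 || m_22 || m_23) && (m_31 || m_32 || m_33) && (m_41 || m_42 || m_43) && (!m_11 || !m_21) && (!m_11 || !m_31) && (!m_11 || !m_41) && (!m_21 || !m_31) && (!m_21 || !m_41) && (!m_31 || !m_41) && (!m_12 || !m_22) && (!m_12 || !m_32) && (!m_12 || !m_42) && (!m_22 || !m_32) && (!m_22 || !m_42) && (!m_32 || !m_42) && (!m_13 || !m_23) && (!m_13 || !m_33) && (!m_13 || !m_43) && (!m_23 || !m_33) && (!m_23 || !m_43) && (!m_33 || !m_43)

Suppose m_11 = false.
Suppose m_12 = true.
From the singleton clause (!m_22), m_22 = false.
From the singleton clause (!m_32), m_32 = false.
From the singleton clause (!m_42), m_42 = false.
Suppose m_21 = true.
From the singleton clause (!m_31), m_31 = false.
From the singleton clause (m_33), m_33 = true.
From the singleton clause (!m_41), m_41 = false.
From the singleton clause (m_43), m_43 = true.
But (!m_43) is also a unit clause — contradiction.
That branch fails; take m_21 = false instead.
From the singleton clause (m_23), m_23 = true.
From the singleton clause (!m_13), m_13 = false.
From the singleton clause (!m_33), m_33 = false.
From the singleton clause (m_31), m_31 = true.
From the singleton clause (!m_41), m_41 = false.
From the singleton clause (m_43), m_43 = true.
But (!m_43) is also a unit clause — contradiction.
Both values of m_21 lead to a conflict.
That branch fails; take m_12 = false instead.
From the singleton clause (m_13), m_13 = true.
From the singleton clause (!m_23), m_23 = false.
From the singleton clause (!m_33), m_33 = false.
From the singleton clause (!m_43), m_43 = false.
Suppose m_21 = true.
From the singleton clause (!m_31), m_31 = false.
From the singleton clause (m_32), m_32 = true.
From the singleton clause (!m_41), m_41 = false.
From the singleton clause (m_42), m_42 = true.
But (!m_42) is also a unit clause — contradiction.
That branch fails; take m_21 = false instead.
From the singleton clause (m_22), m_22 = true.
From the singleton clause (!m_32), m_32 = false.
From the singleton clause (m_31), m_31 = true.
From the singleton clause (!m_41), m_41 = false.
From the singleton clause (m_42), m_42 = true.
But (!m_42) is also a unit clause — contradiction.
Both values of m_21 lead to a conflict.
Both values of m_12 lead to a conflict.
That branch fails; take m_11 = true instead.
From the singleton clause (!m_21), m_21 = false.
From the singleton clause (!m_31), m_31 = false.
From the singleton clause (!m_41), m_41 = false.
Suppose m_22 = true.
From the singleton clause (!m_12), m_12 = false.
From the singleton clause (!m_32), m_32 = false.
From the singleton clause (m_33), m_33 = true.
From the singleton clause (!m_42), m_42 = false.
From the singleton clause (m_43), m_43 = true.
But (!m_43) is also a unit clause — contradiction.
That branch fails; take m_22 = false instead.
From the singleton clause (m_23), m_23 = true.
From the singleton clause (!m_13), m_13 = false.
From the singleton clause (!m_33), m_33 = false.
From the singleton clause (m_32), m_32 = true.
From the singleton clause (!m_12), m_12 = false.
From the singleton clause (!m_42), m_42 = false.
From the singleton clause (m_43), m_43 = true.
But (!m_43) is also a unit clause — contradiction.
Both values of m_22 lead to a conflict.
Both values of m_11 lead to a conflict.
No assignment satisfies every clause.

No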